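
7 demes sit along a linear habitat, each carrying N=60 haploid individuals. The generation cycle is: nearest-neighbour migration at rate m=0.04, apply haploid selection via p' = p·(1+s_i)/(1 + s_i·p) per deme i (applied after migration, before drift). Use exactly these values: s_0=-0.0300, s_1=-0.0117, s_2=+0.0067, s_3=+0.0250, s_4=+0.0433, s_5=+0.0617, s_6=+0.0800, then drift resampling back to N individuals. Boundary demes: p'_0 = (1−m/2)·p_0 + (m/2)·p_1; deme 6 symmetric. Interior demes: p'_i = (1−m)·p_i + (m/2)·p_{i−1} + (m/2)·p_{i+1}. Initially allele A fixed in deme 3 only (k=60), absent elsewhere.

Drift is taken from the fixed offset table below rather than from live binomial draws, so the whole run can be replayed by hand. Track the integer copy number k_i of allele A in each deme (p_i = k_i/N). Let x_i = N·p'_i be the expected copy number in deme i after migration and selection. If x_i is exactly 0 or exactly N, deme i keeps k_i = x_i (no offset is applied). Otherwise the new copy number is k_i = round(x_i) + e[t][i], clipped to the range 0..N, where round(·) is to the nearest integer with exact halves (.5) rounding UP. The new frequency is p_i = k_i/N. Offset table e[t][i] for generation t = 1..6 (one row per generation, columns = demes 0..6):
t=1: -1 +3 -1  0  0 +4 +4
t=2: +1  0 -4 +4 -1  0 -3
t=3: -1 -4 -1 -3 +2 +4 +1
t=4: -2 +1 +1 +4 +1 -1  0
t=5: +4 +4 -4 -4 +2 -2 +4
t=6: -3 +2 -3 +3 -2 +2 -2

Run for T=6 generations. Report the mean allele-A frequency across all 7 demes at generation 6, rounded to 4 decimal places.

0.1690

t=0: k=[0 0 0 60 0 0 0]
t=1: x=[0.0000 0.0000 1.2079 57.6562 1.2509 0.0000 0.0000] k=[0 0 0 58 1 0 0]
t=2: x=[0.0000 0.0000 1.1676 55.7975 2.2084 0.0212 0.0000] k=[0 0 0 60 1 0 0]
t=3: x=[0.0000 0.0000 1.2079 57.6758 2.2500 0.0212 0.0000] k=[0 0 0 55 4 4 0]
t=4: x=[0.0000 0.0000 1.1072 53.0335 5.2185 4.1452 0.0864] k=[0 0 2 57 6 3 0]
t=5: x=[0.0000 0.0395 3.0794 54.9945 7.2251 3.1753 0.0648] k=[0 4 0 51 9 1 4]
t=6: x=[0.0776 3.7979 1.1072 49.3579 10.0291 1.2937 4.2330] k=[0 6 0 52 8 3 2]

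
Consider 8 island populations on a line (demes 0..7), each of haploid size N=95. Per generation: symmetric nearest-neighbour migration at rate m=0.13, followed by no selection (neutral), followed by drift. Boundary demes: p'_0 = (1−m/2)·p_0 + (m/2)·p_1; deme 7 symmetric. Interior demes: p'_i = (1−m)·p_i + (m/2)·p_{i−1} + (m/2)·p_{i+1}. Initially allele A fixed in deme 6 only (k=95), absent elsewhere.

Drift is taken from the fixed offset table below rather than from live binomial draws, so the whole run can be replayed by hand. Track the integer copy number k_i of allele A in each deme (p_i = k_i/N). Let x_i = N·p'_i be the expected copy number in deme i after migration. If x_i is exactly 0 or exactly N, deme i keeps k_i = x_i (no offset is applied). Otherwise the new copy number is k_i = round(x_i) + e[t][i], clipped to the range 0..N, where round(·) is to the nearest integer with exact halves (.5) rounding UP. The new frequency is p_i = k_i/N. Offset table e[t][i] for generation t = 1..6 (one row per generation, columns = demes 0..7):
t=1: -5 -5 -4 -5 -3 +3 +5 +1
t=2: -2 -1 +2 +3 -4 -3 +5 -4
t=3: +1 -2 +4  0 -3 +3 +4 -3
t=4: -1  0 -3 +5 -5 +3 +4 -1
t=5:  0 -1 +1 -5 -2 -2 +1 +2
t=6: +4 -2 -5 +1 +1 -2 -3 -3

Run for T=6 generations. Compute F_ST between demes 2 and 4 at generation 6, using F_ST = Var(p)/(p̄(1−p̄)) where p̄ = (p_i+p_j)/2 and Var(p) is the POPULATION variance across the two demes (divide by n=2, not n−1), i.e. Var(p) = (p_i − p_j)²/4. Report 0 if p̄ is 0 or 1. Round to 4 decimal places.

0.0160

t=0: k=[0 0 0 0 0 0 95 0]
t=1: x=[0.0000 0.0000 0.0000 0.0000 0.0000 6.1750 82.6500 6.1750] k=[0 0 0 0 0 9 88 7]
t=2: x=[0.0000 0.0000 0.0000 0.0000 0.5850 13.5500 77.6000 12.2650] k=[0 0 0 0 0 11 83 8]
t=3: x=[0.0000 0.0000 0.0000 0.0000 0.7150 14.9650 73.4450 12.8750] k=[0 0 0 0 0 18 77 10]
t=4: x=[0.0000 0.0000 0.0000 0.0000 1.1700 20.6650 68.8100 14.3550] k=[0 0 0 0 0 24 73 13]
t=5: x=[0.0000 0.0000 0.0000 0.0000 1.5600 25.6250 65.9150 16.9000] k=[0 0 0 0 0 24 67 19]
t=6: x=[0.0000 0.0000 0.0000 0.0000 1.5600 25.2350 61.0850 22.1200] k=[0 0 0 0 3 23 58 19]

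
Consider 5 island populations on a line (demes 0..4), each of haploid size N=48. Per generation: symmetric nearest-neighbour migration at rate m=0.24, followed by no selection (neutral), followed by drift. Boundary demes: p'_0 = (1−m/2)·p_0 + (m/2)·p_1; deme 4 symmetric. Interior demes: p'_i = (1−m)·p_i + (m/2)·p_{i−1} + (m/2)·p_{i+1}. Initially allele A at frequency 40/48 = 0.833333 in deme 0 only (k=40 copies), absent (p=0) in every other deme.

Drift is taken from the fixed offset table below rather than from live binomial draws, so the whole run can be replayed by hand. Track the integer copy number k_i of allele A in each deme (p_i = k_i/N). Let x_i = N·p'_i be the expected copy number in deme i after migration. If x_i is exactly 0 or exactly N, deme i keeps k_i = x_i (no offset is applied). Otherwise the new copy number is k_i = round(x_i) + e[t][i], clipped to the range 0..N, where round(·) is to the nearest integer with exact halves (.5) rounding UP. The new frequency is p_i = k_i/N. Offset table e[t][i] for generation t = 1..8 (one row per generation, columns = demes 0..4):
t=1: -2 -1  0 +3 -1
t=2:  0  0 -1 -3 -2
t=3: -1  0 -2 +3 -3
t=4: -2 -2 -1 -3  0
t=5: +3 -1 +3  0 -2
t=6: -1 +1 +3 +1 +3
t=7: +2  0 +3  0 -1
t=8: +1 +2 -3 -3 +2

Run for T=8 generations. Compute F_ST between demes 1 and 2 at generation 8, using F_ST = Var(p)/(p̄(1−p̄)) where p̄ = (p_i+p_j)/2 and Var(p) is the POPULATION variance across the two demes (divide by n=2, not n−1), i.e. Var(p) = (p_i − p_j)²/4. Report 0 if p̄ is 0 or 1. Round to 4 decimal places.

t=0: k=[40 0 0 0 0]
t=1: x=[35.2000 4.8000 0.0000 0.0000 0.0000] k=[33 4 0 0 0]
t=2: x=[29.5200 7.0000 0.4800 0.0000 0.0000] k=[30 7 0 0 0]
t=3: x=[27.2400 8.9200 0.8400 0.0000 0.0000] k=[26 9 0 0 0]
t=4: x=[23.9600 9.9600 1.0800 0.0000 0.0000] k=[22 8 0 0 0]
t=5: x=[20.3200 8.7200 0.9600 0.0000 0.0000] k=[23 8 4 0 0]
t=6: x=[21.2000 9.3200 4.0000 0.4800 0.0000] k=[20 10 7 1 0]
t=7: x=[18.8000 10.8400 6.6400 1.6000 0.1200] k=[21 11 10 2 0]
t=8: x=[19.8000 12.0800 9.1600 2.7200 0.2400] k=[21 14 6 0 2]

0.0421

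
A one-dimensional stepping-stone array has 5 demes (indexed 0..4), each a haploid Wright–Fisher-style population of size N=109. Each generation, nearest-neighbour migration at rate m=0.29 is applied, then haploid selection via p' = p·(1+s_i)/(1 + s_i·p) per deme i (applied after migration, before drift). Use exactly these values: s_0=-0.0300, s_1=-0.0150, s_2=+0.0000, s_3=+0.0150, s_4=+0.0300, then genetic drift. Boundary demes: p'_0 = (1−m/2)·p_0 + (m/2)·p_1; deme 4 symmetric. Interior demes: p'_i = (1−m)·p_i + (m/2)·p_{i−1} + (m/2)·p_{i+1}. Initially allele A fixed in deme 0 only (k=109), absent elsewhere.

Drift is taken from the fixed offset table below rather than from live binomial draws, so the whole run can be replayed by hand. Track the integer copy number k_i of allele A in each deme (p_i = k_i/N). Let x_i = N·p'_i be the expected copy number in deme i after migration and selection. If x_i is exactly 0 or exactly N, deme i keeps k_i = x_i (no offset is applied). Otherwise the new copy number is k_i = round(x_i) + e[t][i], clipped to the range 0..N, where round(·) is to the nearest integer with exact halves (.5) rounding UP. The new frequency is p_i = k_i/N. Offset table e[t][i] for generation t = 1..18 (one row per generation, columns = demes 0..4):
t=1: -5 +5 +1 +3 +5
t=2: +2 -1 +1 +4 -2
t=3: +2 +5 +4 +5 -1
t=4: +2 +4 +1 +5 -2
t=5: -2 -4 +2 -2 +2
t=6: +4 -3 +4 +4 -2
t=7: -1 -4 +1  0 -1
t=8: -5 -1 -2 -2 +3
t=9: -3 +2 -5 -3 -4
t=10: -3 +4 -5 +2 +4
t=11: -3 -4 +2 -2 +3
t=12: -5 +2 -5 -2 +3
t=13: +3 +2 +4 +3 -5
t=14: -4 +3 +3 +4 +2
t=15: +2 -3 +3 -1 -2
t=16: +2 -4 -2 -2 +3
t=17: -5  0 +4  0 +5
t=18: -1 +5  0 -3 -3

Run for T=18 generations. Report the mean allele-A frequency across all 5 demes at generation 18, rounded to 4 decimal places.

0.2037

t=0: k=[109 0 0 0 0]
t=1: x=[92.7789 15.6019 0.0000 0.0000 0.0000] k=[88 21 0 0 0]
t=2: x=[77.6086 27.3591 3.0450 0.0000 0.0000] k=[80 26 4 0 0]
t=3: x=[71.4236 30.3082 6.6100 0.5887 0.0000] k=[73 35 11 6 0]
t=4: x=[66.7043 36.6614 13.7550 5.9380 0.8959] k=[69 41 15 11 0]
t=5: x=[64.1382 40.9031 18.1900 10.1209 1.6421] k=[62 37 20 8 4]
t=6: x=[57.5484 37.7860 20.7250 9.2857 4.7115] k=[62 35 25 13 3]
t=7: x=[57.2578 37.0943 24.7100 13.4647 4.5779] k=[56 33 26 13 4]
t=8: x=[51.8364 34.9601 25.1300 13.7580 5.4562] k=[47 34 23 12 8]
t=9: x=[44.3118 33.9358 23.0000 13.1866 8.8166] k=[41 36 18 10 5]
t=10: x=[39.5047 33.7618 19.4500 10.5763 5.8875] k=[37 38 14 13 10]
t=11: x=[36.4028 34.0203 17.3350 12.8781 10.7173] k=[33 30 19 11 14]
t=12: x=[31.8737 28.5206 19.4350 12.7618 13.9200] k=[27 31 14 11 17]
t=13: x=[26.9572 27.6420 16.0300 12.4685 16.5405] k=[30 30 20 15 12]
t=14: x=[29.3423 28.2327 20.7250 15.4868 12.7644] k=[25 31 24 19 15]
t=15: x=[25.2739 28.7936 24.2900 19.3811 15.9789] k=[27 26 27 18 14]
t=16: x=[26.2433 25.9897 25.5500 18.9570 14.9574] k=[28 22 24 17 18]
t=17: x=[26.5141 22.8855 22.6950 18.3865 18.3007] k=[22 23 27 18 23]
t=18: x=[21.6124 23.1582 25.1150 20.2746 22.8034] k=[21 28 25 17 20]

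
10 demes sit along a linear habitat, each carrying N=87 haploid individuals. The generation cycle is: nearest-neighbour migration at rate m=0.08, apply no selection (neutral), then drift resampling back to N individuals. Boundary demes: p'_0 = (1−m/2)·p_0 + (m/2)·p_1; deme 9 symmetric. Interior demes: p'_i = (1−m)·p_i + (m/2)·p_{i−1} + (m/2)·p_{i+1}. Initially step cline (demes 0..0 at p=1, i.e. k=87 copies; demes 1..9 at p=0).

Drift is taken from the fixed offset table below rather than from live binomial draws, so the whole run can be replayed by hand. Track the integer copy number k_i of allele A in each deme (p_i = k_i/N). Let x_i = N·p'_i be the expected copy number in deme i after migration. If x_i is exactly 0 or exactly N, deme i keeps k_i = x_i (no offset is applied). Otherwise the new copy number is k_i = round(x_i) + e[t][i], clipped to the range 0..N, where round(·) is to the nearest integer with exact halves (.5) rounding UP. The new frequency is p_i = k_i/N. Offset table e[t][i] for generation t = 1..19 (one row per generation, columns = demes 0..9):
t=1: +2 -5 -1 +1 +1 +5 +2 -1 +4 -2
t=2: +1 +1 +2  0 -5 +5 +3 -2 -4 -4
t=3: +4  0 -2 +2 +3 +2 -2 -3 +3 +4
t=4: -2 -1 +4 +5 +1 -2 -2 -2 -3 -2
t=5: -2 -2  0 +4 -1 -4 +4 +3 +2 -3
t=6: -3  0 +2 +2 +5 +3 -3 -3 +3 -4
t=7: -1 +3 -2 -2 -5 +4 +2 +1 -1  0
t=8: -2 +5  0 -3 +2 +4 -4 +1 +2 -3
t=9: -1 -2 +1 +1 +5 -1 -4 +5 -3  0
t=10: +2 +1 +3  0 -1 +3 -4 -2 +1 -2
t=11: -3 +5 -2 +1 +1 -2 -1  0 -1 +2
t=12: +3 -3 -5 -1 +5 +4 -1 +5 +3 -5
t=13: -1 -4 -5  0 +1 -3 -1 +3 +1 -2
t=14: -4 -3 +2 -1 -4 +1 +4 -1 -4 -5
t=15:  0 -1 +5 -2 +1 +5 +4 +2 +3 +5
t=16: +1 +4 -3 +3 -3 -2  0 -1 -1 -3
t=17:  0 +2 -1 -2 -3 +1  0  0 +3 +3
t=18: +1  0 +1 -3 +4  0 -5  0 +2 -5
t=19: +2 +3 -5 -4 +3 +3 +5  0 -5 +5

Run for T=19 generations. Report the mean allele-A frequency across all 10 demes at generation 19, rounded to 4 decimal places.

0.1391

t=0: k=[87 0 0 0 0 0 0 0 0 0]
t=1: x=[83.5200 3.4800 0.0000 0.0000 0.0000 0.0000 0.0000 0.0000 0.0000 0.0000] k=[86 0 0 0 0 0 0 0 0 0]
t=2: x=[82.5600 3.4400 0.0000 0.0000 0.0000 0.0000 0.0000 0.0000 0.0000 0.0000] k=[84 4 0 0 0 0 0 0 0 0]
t=3: x=[80.8000 7.0400 0.1600 0.0000 0.0000 0.0000 0.0000 0.0000 0.0000 0.0000] k=[85 7 0 0 0 0 0 0 0 0]
t=4: x=[81.8800 9.8400 0.2800 0.0000 0.0000 0.0000 0.0000 0.0000 0.0000 0.0000] k=[80 9 4 0 0 0 0 0 0 0]
t=5: x=[77.1600 11.6400 4.0400 0.1600 0.0000 0.0000 0.0000 0.0000 0.0000 0.0000] k=[75 10 4 4 0 0 0 0 0 0]
t=6: x=[72.4000 12.3600 4.2400 3.8400 0.1600 0.0000 0.0000 0.0000 0.0000 0.0000] k=[69 12 6 6 5 0 0 0 0 0]
t=7: x=[66.7200 14.0400 6.2400 5.9600 4.8400 0.2000 0.0000 0.0000 0.0000 0.0000] k=[66 17 4 4 0 4 0 0 0 0]
t=8: x=[64.0400 18.4400 4.5200 3.8400 0.3200 3.6800 0.1600 0.0000 0.0000 0.0000] k=[62 23 5 1 2 8 0 0 0 0]
t=9: x=[60.4400 23.8400 5.5600 1.2000 2.2000 7.4400 0.3200 0.0000 0.0000 0.0000] k=[59 22 7 2 7 6 0 0 0 0]
t=10: x=[57.5200 22.8800 7.4000 2.4000 6.7600 5.8000 0.2400 0.0000 0.0000 0.0000] k=[60 24 10 2 6 9 0 0 0 0]
t=11: x=[58.5600 24.8800 10.2400 2.4800 5.9600 8.5200 0.3600 0.0000 0.0000 0.0000] k=[56 30 8 3 7 7 0 0 0 0]
t=12: x=[54.9600 30.1600 8.6800 3.3600 6.8400 6.7200 0.2800 0.0000 0.0000 0.0000] k=[58 27 4 2 12 11 0 0 0 0]
t=13: x=[56.7600 27.3200 4.8400 2.4800 11.5600 10.6000 0.4400 0.0000 0.0000 0.0000] k=[56 23 0 2 13 8 0 0 0 0]
t=14: x=[54.6800 23.4000 1.0000 2.3600 12.3600 7.8800 0.3200 0.0000 0.0000 0.0000] k=[51 20 3 1 8 9 4 0 0 0]
t=15: x=[49.7600 20.5600 3.6000 1.3600 7.7600 8.7600 4.0400 0.1600 0.0000 0.0000] k=[50 20 9 0 9 14 8 2 0 0]
t=16: x=[48.8000 20.7600 9.0800 0.7200 8.8400 13.5600 8.0000 2.1600 0.0800 0.0000] k=[50 25 6 4 6 12 8 1 0 0]
t=17: x=[49.0000 25.2400 6.6800 4.1600 6.1600 11.6000 7.8800 1.2400 0.0400 0.0000] k=[49 27 6 2 3 13 8 1 3 0]
t=18: x=[48.1200 27.0400 6.6800 2.2000 3.3600 12.4000 7.9200 1.3600 2.8000 0.1200] k=[49 27 8 0 7 12 3 1 5 0]
t=19: x=[48.1200 27.1200 8.4400 0.6000 6.9200 11.4400 3.2800 1.2400 4.6400 0.2000] k=[50 30 3 0 10 14 8 1 0 5]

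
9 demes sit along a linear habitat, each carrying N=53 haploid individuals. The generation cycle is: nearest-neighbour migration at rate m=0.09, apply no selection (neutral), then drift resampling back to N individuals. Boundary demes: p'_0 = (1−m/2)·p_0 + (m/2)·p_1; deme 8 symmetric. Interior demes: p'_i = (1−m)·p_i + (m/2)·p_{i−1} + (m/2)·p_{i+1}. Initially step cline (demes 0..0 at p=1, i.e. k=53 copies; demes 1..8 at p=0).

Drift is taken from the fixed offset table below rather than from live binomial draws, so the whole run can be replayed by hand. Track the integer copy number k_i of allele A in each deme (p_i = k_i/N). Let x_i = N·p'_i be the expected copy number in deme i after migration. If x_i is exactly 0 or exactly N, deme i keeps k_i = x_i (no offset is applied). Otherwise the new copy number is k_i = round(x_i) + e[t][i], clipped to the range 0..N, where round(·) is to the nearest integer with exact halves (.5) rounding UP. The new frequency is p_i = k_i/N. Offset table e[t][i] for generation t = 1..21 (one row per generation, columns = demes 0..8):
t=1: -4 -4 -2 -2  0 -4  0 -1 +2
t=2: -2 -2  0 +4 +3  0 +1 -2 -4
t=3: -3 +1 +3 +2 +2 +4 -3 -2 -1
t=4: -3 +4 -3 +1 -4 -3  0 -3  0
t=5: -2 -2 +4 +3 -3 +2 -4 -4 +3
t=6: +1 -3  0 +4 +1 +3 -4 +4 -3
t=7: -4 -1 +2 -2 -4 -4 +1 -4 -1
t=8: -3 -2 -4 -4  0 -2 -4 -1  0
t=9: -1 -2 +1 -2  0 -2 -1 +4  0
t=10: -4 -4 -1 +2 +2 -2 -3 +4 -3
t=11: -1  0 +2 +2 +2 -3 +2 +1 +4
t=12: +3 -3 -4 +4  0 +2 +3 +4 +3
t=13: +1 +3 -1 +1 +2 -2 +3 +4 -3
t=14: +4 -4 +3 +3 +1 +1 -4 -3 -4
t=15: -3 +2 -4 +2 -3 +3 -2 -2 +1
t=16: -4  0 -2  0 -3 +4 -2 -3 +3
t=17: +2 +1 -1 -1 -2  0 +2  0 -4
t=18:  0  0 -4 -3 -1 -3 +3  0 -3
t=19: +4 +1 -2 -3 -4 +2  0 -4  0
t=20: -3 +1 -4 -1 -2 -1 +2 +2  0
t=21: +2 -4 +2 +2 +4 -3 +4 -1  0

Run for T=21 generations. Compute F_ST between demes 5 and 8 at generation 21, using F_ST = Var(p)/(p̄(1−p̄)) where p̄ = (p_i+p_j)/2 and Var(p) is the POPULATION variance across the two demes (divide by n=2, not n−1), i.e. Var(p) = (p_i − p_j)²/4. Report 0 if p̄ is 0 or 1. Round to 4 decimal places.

t=0: k=[53 0 0 0 0 0 0 0 0]
t=1: x=[50.6150 2.3850 0.0000 0.0000 0.0000 0.0000 0.0000 0.0000 0.0000] k=[47 0 0 0 0 0 0 0 0]
t=2: x=[44.8850 2.1150 0.0000 0.0000 0.0000 0.0000 0.0000 0.0000 0.0000] k=[43 0 0 0 0 0 0 0 0]
t=3: x=[41.0650 1.9350 0.0000 0.0000 0.0000 0.0000 0.0000 0.0000 0.0000] k=[38 3 0 0 0 0 0 0 0]
t=4: x=[36.4250 4.4400 0.1350 0.0000 0.0000 0.0000 0.0000 0.0000 0.0000] k=[33 8 0 0 0 0 0 0 0]
t=5: x=[31.8750 8.7650 0.3600 0.0000 0.0000 0.0000 0.0000 0.0000 0.0000] k=[30 7 4 0 0 0 0 0 0]
t=6: x=[28.9650 7.9000 3.9550 0.1800 0.0000 0.0000 0.0000 0.0000 0.0000] k=[30 5 4 4 0 0 0 0 0]
t=7: x=[28.8750 6.0800 4.0450 3.8200 0.1800 0.0000 0.0000 0.0000 0.0000] k=[25 5 6 2 0 0 0 0 0]
t=8: x=[24.1000 5.9450 5.7750 2.0900 0.0900 0.0000 0.0000 0.0000 0.0000] k=[21 4 2 0 0 0 0 0 0]
t=9: x=[20.2350 4.6750 2.0000 0.0900 0.0000 0.0000 0.0000 0.0000 0.0000] k=[19 3 3 0 0 0 0 0 0]
t=10: x=[18.2800 3.7200 2.8650 0.1350 0.0000 0.0000 0.0000 0.0000 0.0000] k=[14 0 2 2 0 0 0 0 0]
t=11: x=[13.3700 0.7200 1.9100 1.9100 0.0900 0.0000 0.0000 0.0000 0.0000] k=[12 1 4 4 2 0 0 0 0]
t=12: x=[11.5050 1.6300 3.8650 3.9100 2.0000 0.0900 0.0000 0.0000 0.0000] k=[15 0 0 8 2 2 0 0 0]
t=13: x=[14.3250 0.6750 0.3600 7.3700 2.2700 1.9100 0.0900 0.0000 0.0000] k=[15 4 0 8 4 0 3 0 0]
t=14: x=[14.5050 4.3150 0.5400 7.4600 4.0000 0.3150 2.7300 0.1350 0.0000] k=[19 0 4 10 5 1 0 0 0]
t=15: x=[18.1450 1.0350 4.0900 9.5050 5.0450 1.1350 0.0450 0.0000 0.0000] k=[15 3 0 12 2 4 0 0 0]
t=16: x=[14.4600 3.4050 0.6750 11.0100 2.5400 3.7300 0.1800 0.0000 0.0000] k=[10 3 0 11 0 8 0 0 0]
t=17: x=[9.6850 3.1800 0.6300 10.0100 0.8550 7.2800 0.3600 0.0000 0.0000] k=[12 4 0 9 0 7 2 0 0]
t=18: x=[11.6400 4.1800 0.5850 8.1900 0.7200 6.4600 2.1350 0.0900 0.0000] k=[12 4 0 5 0 3 5 0 0]
t=19: x=[11.6400 4.1800 0.4050 4.5500 0.3600 2.9550 4.6850 0.2250 0.0000] k=[16 5 0 2 0 5 5 0 0]
t=20: x=[15.5050 5.2700 0.3150 1.8200 0.3150 4.7750 4.7750 0.2250 0.0000] k=[13 6 0 1 0 4 7 2 0]
t=21: x=[12.6850 6.0450 0.3150 0.9100 0.2250 3.9550 6.6400 2.1350 0.0900] k=[15 2 2 3 4 1 11 1 0]

0.0095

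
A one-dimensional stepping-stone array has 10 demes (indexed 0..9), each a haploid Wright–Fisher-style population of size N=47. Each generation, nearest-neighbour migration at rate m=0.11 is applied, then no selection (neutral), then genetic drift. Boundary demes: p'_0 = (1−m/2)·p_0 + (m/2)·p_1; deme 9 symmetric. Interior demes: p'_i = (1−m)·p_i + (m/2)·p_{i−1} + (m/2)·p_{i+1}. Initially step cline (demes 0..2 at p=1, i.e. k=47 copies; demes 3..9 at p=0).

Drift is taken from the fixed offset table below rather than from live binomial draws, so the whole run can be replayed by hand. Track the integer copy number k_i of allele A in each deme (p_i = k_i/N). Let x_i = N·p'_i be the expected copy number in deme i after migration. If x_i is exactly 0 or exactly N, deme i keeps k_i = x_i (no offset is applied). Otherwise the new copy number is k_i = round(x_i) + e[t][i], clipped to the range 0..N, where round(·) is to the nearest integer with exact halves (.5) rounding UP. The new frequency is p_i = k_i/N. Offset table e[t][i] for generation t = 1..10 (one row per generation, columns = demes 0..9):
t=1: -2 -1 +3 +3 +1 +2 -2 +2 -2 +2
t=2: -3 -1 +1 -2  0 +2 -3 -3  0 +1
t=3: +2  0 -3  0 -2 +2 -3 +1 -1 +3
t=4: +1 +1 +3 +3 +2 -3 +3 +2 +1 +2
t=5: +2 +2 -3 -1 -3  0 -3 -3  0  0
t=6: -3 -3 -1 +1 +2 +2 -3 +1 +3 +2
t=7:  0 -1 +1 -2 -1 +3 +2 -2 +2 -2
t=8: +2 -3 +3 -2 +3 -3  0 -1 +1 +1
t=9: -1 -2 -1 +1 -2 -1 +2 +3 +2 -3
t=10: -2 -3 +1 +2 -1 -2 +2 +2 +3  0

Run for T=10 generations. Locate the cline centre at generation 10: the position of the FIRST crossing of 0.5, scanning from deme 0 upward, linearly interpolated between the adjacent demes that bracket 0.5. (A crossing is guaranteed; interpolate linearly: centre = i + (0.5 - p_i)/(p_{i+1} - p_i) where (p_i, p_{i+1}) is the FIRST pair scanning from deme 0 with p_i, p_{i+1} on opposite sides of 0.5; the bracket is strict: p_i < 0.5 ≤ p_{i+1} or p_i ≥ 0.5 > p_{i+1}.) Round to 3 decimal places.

t=0: k=[47 47 47 0 0 0 0 0 0 0]
t=1: x=[47.0000 47.0000 44.4150 2.5850 0.0000 0.0000 0.0000 0.0000 0.0000 0.0000] k=[47 47 47 6 0 0 0 0 0 0]
t=2: x=[47.0000 47.0000 44.7450 7.9250 0.3300 0.0000 0.0000 0.0000 0.0000 0.0000] k=[47 47 46 6 0 0 0 0 0 0]
t=3: x=[47.0000 46.9450 43.8550 7.8700 0.3300 0.0000 0.0000 0.0000 0.0000 0.0000] k=[47 47 41 8 0 0 0 0 0 0]
t=4: x=[47.0000 46.6700 39.5150 9.3750 0.4400 0.0000 0.0000 0.0000 0.0000 0.0000] k=[47 47 43 12 2 0 0 0 0 0]
t=5: x=[47.0000 46.7800 41.5150 13.1550 2.4400 0.1100 0.0000 0.0000 0.0000 0.0000] k=[47 47 39 12 0 0 0 0 0 0]
t=6: x=[47.0000 46.5600 37.9550 12.8250 0.6600 0.0000 0.0000 0.0000 0.0000 0.0000] k=[47 44 37 14 3 0 0 0 0 0]
t=7: x=[46.8350 43.7800 36.1200 14.6600 3.4400 0.1650 0.0000 0.0000 0.0000 0.0000] k=[47 43 37 13 2 3 0 0 0 0]
t=8: x=[46.7800 42.8900 36.0100 13.7150 2.6600 2.7800 0.1650 0.0000 0.0000 0.0000] k=[47 40 39 12 6 0 0 0 0 0]
t=9: x=[46.6150 40.3300 37.5700 13.1550 6.0000 0.3300 0.0000 0.0000 0.0000 0.0000] k=[46 38 37 14 4 0 0 0 0 0]
t=10: x=[45.5600 38.3850 35.7900 14.7150 4.3300 0.2200 0.0000 0.0000 0.0000 0.0000] k=[44 35 37 17 3 0 0 0 0 0]

2.675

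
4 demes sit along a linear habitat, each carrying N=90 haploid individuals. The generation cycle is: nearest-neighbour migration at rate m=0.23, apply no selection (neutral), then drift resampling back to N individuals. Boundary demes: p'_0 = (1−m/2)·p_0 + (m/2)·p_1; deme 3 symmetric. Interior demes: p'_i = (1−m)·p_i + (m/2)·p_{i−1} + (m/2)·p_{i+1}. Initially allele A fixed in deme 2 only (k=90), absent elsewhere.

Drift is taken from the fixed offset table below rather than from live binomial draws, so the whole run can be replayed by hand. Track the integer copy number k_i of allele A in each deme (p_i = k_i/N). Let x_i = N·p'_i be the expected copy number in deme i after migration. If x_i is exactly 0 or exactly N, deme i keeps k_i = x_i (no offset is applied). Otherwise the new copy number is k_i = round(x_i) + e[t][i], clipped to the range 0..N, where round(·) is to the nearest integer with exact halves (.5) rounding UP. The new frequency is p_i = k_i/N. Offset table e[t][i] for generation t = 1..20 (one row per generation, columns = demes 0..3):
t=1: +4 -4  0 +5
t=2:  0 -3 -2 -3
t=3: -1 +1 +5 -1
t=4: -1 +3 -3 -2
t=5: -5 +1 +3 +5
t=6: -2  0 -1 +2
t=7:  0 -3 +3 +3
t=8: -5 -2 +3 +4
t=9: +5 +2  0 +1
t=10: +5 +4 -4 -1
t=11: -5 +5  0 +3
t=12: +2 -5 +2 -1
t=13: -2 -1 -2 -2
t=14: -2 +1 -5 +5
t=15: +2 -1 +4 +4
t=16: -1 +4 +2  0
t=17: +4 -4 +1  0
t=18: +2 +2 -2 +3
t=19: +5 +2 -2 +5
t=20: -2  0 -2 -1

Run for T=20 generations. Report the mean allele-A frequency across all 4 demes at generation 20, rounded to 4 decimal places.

t=0: k=[0 0 90 0]
t=1: x=[0.0000 10.3500 69.3000 10.3500] k=[0 6 69 15]
t=2: x=[0.6900 12.5550 55.5450 21.2100] k=[1 10 54 18]
t=3: x=[2.0350 14.0250 44.8000 22.1400] k=[1 15 50 21]
t=4: x=[2.6100 17.4150 42.6400 24.3350] k=[2 20 40 22]
t=5: x=[4.0700 20.2300 35.6300 24.0700] k=[0 21 39 29]
t=6: x=[2.4150 20.6550 35.7800 30.1500] k=[0 21 35 32]
t=7: x=[2.4150 20.1950 33.0450 32.3450] k=[2 17 36 35]
t=8: x=[3.7250 17.4600 33.7000 35.1150] k=[0 15 37 39]
t=9: x=[1.7250 15.8050 34.7000 38.7700] k=[7 18 35 40]
t=10: x=[8.2650 18.6900 33.6200 39.4250] k=[13 23 30 38]
t=11: x=[14.1500 22.6550 30.1150 37.0800] k=[9 28 30 40]
t=12: x=[11.1850 26.0450 30.9200 38.8500] k=[13 21 33 38]
t=13: x=[13.9200 21.4600 32.1950 37.4250] k=[12 20 30 35]
t=14: x=[12.9200 20.2300 29.4250 34.4250] k=[11 21 24 39]
t=15: x=[12.1500 20.1950 25.3800 37.2750] k=[14 19 29 41]
t=16: x=[14.5750 19.5750 29.2300 39.6200] k=[14 24 31 40]
t=17: x=[15.1500 23.6550 31.2300 38.9650] k=[19 20 32 39]
t=18: x=[19.1150 21.2650 31.4250 38.1950] k=[21 23 29 41]
t=19: x=[21.2300 23.4600 29.6900 39.6200] k=[26 25 28 45]
t=20: x=[25.8850 25.4600 29.6100 43.0450] k=[24 25 28 42]

0.3306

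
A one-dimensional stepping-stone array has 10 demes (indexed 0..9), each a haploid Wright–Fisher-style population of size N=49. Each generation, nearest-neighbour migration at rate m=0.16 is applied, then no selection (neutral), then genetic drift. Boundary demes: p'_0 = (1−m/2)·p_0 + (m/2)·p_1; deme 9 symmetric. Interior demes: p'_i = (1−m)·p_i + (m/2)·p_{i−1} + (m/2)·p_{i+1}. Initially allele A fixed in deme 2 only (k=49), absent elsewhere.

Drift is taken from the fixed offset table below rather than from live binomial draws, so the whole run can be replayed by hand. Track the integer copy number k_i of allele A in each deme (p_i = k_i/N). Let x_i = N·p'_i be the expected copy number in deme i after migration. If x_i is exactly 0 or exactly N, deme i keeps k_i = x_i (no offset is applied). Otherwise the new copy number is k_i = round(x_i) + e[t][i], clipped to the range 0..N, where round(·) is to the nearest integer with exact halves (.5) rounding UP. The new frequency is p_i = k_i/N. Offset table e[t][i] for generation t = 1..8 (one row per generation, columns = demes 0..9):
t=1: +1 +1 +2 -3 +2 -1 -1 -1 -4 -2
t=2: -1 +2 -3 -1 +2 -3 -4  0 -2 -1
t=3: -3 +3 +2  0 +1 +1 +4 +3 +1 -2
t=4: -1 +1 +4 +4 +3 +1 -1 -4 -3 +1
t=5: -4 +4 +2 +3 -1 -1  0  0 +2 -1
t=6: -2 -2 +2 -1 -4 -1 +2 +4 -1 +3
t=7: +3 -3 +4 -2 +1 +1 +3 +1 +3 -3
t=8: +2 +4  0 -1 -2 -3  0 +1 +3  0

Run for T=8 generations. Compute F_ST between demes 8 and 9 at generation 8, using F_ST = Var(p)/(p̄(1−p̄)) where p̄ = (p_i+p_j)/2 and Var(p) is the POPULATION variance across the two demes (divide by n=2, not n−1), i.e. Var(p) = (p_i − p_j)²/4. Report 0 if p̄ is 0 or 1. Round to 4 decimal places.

0.0316

t=0: k=[0 0 49 0 0 0 0 0 0 0]
t=1: x=[0.0000 3.9200 41.1600 3.9200 0.0000 0.0000 0.0000 0.0000 0.0000 0.0000] k=[0 5 43 1 0 0 0 0 0 0]
t=2: x=[0.4000 7.6400 36.6000 4.2800 0.0800 0.0000 0.0000 0.0000 0.0000 0.0000] k=[0 10 34 3 2 0 0 0 0 0]
t=3: x=[0.8000 11.1200 29.6000 5.4000 1.9200 0.1600 0.0000 0.0000 0.0000 0.0000] k=[0 14 32 5 3 1 0 0 0 0]
t=4: x=[1.1200 14.3200 28.4000 7.0000 3.0000 1.0800 0.0800 0.0000 0.0000 0.0000] k=[0 15 32 11 6 2 0 0 0 0]
t=5: x=[1.2000 15.1600 28.9600 12.2800 6.0800 2.1600 0.1600 0.0000 0.0000 0.0000] k=[0 19 31 15 5 1 0 0 0 0]
t=6: x=[1.5200 18.4400 28.7600 15.4800 5.4800 1.2400 0.0800 0.0000 0.0000 0.0000] k=[0 16 31 14 1 0 2 0 0 0]
t=7: x=[1.2800 15.9200 28.4400 14.3200 1.9600 0.2400 1.6800 0.1600 0.0000 0.0000] k=[4 13 32 12 3 1 5 1 0 0]
t=8: x=[4.7200 13.8000 28.8800 12.8800 3.5600 1.4800 4.3600 1.2400 0.0800 0.0000] k=[7 18 29 12 2 0 4 2 3 0]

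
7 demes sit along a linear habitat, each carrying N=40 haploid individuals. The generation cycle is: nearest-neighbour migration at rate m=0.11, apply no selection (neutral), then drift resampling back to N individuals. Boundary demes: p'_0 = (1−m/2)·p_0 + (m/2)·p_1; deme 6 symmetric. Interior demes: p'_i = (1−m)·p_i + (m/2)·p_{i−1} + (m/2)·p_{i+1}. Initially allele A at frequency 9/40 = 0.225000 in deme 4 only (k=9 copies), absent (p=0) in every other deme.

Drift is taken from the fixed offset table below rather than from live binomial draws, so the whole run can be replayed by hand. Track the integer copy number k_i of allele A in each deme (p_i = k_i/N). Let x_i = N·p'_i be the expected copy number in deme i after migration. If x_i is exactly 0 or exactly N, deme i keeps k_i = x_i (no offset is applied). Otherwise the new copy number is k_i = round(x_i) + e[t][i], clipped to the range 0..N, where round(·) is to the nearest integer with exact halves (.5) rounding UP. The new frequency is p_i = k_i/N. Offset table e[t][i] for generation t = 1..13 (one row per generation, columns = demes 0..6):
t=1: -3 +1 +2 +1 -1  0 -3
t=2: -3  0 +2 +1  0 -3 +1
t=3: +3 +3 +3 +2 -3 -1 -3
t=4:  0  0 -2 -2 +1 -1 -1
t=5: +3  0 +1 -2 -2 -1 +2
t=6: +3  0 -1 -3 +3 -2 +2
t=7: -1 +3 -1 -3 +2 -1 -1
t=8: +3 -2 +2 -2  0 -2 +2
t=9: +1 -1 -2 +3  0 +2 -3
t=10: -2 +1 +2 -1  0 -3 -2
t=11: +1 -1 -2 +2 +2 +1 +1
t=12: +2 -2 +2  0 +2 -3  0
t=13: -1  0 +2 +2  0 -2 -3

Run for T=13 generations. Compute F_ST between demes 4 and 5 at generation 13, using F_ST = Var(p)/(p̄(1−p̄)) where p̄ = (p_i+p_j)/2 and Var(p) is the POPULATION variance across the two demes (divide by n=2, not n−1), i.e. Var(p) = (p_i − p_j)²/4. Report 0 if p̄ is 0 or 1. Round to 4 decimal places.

0.0959

t=0: k=[0 0 0 0 9 0 0]
t=1: x=[0.0000 0.0000 0.0000 0.4950 8.0100 0.4950 0.0000] k=[0 0 0 1 7 0 0]
t=2: x=[0.0000 0.0000 0.0550 1.2750 6.2850 0.3850 0.0000] k=[0 0 2 2 6 0 0]
t=3: x=[0.0000 0.1100 1.8900 2.2200 5.4500 0.3300 0.0000] k=[0 3 5 4 2 0 0]
t=4: x=[0.1650 2.9450 4.8350 3.9450 2.0000 0.1100 0.0000] k=[0 3 3 2 3 0 0]
t=5: x=[0.1650 2.8350 2.9450 2.1100 2.7800 0.1650 0.0000] k=[3 3 4 0 1 0 0]
t=6: x=[3.0000 3.0550 3.7250 0.2750 0.8900 0.0550 0.0000] k=[6 3 3 0 4 0 0]
t=7: x=[5.8350 3.1650 2.8350 0.3850 3.5600 0.2200 0.0000] k=[5 6 2 0 6 0 0]
t=8: x=[5.0550 5.7250 2.1100 0.4400 5.3400 0.3300 0.0000] k=[8 4 4 0 5 0 0]
t=9: x=[7.7800 4.2200 3.7800 0.4950 4.4500 0.2750 0.0000] k=[9 3 2 3 4 2 0]
t=10: x=[8.6700 3.2750 2.1100 3.0000 3.8350 2.0000 0.1100] k=[7 4 4 2 4 0 0]
t=11: x=[6.8350 4.1650 3.8900 2.2200 3.6700 0.2200 0.0000] k=[8 3 2 4 6 1 0]
t=12: x=[7.7250 3.2200 2.1650 4.0000 5.6150 1.2200 0.0550] k=[10 1 4 4 8 0 0]
t=13: x=[9.5050 1.6600 3.8350 4.2200 7.3400 0.4400 0.0000] k=[9 2 6 6 7 0 0]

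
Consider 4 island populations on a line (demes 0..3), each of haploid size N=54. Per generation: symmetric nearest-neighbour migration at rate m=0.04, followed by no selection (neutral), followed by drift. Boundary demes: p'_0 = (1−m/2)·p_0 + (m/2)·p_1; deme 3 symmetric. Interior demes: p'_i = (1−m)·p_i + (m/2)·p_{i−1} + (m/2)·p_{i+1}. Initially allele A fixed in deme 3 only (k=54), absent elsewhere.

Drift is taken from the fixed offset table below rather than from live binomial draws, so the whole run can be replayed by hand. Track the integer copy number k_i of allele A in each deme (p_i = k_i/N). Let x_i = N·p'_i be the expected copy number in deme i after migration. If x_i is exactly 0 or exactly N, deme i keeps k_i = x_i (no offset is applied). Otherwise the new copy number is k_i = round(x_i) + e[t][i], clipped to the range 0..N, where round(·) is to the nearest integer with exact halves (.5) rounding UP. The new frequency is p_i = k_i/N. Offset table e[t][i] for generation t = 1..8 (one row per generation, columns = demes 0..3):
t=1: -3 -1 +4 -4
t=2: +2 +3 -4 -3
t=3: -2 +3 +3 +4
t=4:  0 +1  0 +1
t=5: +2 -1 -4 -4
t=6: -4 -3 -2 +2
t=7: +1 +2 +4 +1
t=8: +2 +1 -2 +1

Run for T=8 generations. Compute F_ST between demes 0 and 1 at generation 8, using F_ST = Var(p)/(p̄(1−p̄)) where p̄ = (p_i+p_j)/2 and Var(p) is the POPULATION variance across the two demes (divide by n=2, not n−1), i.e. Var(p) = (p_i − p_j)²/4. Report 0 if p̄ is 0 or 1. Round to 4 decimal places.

0.0101

t=0: k=[0 0 0 54]
t=1: x=[0.0000 0.0000 1.0800 52.9200] k=[0 0 5 49]
t=2: x=[0.0000 0.1000 5.7800 48.1200] k=[0 3 2 45]
t=3: x=[0.0600 2.9200 2.8800 44.1400] k=[0 6 6 48]
t=4: x=[0.1200 5.8800 6.8400 47.1600] k=[0 7 7 48]
t=5: x=[0.1400 6.8600 7.8200 47.1800] k=[2 6 4 43]
t=6: x=[2.0800 5.8800 4.8200 42.2200] k=[0 3 3 44]
t=7: x=[0.0600 2.9400 3.8200 43.1800] k=[1 5 8 44]
t=8: x=[1.0800 4.9800 8.6600 43.2800] k=[3 6 7 44]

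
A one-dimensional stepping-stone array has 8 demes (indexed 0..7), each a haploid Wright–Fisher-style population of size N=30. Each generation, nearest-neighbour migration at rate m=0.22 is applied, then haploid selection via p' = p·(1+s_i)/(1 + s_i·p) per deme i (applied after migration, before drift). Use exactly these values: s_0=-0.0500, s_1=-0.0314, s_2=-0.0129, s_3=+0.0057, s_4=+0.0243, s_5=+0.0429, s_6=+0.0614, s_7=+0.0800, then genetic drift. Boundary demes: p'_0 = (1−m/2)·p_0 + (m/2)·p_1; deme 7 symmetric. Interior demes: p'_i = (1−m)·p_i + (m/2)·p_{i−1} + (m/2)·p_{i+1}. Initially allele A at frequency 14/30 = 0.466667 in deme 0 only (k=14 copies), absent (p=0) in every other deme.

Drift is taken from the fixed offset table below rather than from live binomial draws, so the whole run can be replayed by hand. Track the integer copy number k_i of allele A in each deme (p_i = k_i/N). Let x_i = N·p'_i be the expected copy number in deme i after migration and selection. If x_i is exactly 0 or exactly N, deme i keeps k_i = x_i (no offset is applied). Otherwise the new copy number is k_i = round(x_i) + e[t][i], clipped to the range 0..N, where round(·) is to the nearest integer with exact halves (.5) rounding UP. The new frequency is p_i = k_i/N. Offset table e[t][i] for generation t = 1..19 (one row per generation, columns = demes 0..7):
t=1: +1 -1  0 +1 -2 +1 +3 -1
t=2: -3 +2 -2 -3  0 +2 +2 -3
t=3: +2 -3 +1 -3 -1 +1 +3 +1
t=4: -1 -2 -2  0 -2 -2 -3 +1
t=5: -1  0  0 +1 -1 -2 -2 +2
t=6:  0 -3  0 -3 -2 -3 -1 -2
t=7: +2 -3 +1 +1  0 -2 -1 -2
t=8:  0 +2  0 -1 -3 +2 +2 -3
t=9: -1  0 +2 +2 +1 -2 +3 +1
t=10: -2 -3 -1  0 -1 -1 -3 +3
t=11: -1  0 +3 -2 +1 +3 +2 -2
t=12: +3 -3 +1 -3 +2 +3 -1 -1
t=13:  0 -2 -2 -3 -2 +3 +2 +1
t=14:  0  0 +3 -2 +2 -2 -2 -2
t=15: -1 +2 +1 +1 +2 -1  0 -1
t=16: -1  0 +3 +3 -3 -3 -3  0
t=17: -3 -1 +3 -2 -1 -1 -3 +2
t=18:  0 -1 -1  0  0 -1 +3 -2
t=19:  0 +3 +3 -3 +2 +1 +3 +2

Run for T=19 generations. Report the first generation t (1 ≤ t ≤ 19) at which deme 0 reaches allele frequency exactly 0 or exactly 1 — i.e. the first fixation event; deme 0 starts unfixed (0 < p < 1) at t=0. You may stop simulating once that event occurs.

11

t=0: k=[14 0 0 0 0 0 0 0]
t=1: x=[12.0880 1.4941 0.0000 0.0000 0.0000 0.0000 0.0000 0.0000] k=[13 0 0 0 0 0 0 0]
t=2: x=[11.2076 1.3872 0.0000 0.0000 0.0000 0.0000 0.0000 0.0000] k=[8 3 0 0 0 0 0 0]
t=3: x=[7.1665 3.1294 0.3258 0.0000 0.0000 0.0000 0.0000 0.0000] k=[9 0 1 0 0 0 0 0]
t=4: x=[7.7125 1.0667 0.7702 0.1106 0.0000 0.0000 0.0000 0.0000] k=[7 0 0 0 0 0 0 0]
t=5: x=[5.9806 0.7464 0.0000 0.0000 0.0000 0.0000 0.0000 0.0000] k=[5 1 0 0 0 0 0 0]
t=6: x=[4.3652 1.2900 0.1086 0.0000 0.0000 0.0000 0.0000 0.0000] k=[4 0 0 0 0 0 0 0]
t=7: x=[3.4022 0.4264 0.0000 0.0000 0.0000 0.0000 0.0000 0.0000] k=[5 0 0 0 0 0 0 0]
t=8: x=[4.2591 0.5330 0.0000 0.0000 0.0000 0.0000 0.0000 0.0000] k=[4 3 0 0 0 0 0 0]
t=9: x=[3.7196 2.7006 0.3258 0.0000 0.0000 0.0000 0.0000 0.0000] k=[3 3 2 0 0 0 0 0]
t=10: x=[2.8643 2.8077 1.8671 0.2212 0.0000 0.0000 0.0000 0.0000] k=[1 0 1 0 0 0 0 0]
t=11: x=[0.8468 0.2131 0.7702 0.1106 0.0000 0.0000 0.0000 0.0000] k=[0 0 4 0 0 0 0 0]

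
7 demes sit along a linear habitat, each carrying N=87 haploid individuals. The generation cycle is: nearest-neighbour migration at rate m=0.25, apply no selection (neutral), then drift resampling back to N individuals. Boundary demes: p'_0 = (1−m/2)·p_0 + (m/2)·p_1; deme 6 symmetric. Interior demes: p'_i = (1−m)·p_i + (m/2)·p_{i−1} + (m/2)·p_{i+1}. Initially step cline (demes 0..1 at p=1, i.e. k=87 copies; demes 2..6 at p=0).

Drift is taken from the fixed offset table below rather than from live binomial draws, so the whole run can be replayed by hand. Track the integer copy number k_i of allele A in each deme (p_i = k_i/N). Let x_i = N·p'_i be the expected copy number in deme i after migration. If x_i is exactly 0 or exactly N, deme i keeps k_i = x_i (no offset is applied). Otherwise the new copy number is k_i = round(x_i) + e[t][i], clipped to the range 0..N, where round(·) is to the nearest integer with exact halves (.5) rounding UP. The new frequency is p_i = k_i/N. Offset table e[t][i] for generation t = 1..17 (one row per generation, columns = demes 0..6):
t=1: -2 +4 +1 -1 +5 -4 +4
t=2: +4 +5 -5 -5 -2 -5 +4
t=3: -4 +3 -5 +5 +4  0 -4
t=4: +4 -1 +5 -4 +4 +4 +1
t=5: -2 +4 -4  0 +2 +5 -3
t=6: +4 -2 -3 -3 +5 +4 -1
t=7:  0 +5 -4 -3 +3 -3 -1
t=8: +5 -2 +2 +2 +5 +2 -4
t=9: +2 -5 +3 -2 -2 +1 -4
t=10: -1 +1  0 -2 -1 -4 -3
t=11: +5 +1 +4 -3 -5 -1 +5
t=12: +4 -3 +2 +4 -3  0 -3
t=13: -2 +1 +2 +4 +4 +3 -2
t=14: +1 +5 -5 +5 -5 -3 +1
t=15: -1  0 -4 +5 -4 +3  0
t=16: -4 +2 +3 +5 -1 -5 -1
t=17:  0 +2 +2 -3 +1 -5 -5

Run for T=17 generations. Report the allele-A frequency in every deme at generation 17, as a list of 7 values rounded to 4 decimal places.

[0.7471, 0.6782, 0.4943, 0.3218, 0.1264, 0.0000, 0.0000]

t=0: k=[87 87 0 0 0 0 0]
t=1: x=[87.0000 76.1250 10.8750 0.0000 0.0000 0.0000 0.0000] k=[87 80 12 0 0 0 0]
t=2: x=[86.1250 72.3750 19.0000 1.5000 0.0000 0.0000 0.0000] k=[87 77 14 0 0 0 0]
t=3: x=[85.7500 70.3750 20.1250 1.7500 0.0000 0.0000 0.0000] k=[82 73 15 7 0 0 0]
t=4: x=[80.8750 66.8750 21.2500 7.1250 0.8750 0.0000 0.0000] k=[85 66 26 3 5 0 0]
t=5: x=[82.6250 63.3750 28.1250 6.1250 4.1250 0.6250 0.0000] k=[81 67 24 6 6 6 0]
t=6: x=[79.2500 63.3750 27.1250 8.2500 6.0000 5.2500 0.7500] k=[83 61 24 5 11 9 0]
t=7: x=[80.2500 59.1250 26.2500 8.1250 10.0000 8.1250 1.1250] k=[80 64 22 5 13 5 0]
t=8: x=[78.0000 60.7500 25.1250 8.1250 11.0000 5.3750 0.6250] k=[83 59 27 10 16 7 0]
t=9: x=[80.0000 58.0000 28.8750 12.8750 14.1250 7.2500 0.8750] k=[82 53 32 11 12 8 0]
t=10: x=[78.3750 54.0000 32.0000 13.7500 11.3750 7.5000 1.0000] k=[77 55 32 12 10 4 0]
t=11: x=[74.2500 54.8750 32.3750 14.2500 9.5000 4.2500 0.5000] k=[79 56 36 11 5 3 6]
t=12: x=[76.1250 56.3750 35.3750 13.3750 5.5000 3.6250 5.6250] k=[80 53 37 17 3 4 3]
t=13: x=[76.6250 54.3750 36.5000 17.7500 4.8750 3.7500 3.1250] k=[75 55 39 22 9 7 1]
t=14: x=[72.5000 55.5000 38.8750 22.5000 10.3750 6.5000 1.7500] k=[74 61 34 28 5 4 3]
t=15: x=[72.3750 59.2500 36.6250 25.8750 7.7500 4.0000 3.1250] k=[71 59 33 31 4 7 3]
t=16: x=[69.5000 57.2500 36.0000 27.8750 7.7500 6.1250 3.5000] k=[66 59 39 33 7 1 3]
t=17: x=[65.1250 57.3750 40.7500 30.5000 9.5000 2.0000 2.7500] k=[65 59 43 28 11 0 0]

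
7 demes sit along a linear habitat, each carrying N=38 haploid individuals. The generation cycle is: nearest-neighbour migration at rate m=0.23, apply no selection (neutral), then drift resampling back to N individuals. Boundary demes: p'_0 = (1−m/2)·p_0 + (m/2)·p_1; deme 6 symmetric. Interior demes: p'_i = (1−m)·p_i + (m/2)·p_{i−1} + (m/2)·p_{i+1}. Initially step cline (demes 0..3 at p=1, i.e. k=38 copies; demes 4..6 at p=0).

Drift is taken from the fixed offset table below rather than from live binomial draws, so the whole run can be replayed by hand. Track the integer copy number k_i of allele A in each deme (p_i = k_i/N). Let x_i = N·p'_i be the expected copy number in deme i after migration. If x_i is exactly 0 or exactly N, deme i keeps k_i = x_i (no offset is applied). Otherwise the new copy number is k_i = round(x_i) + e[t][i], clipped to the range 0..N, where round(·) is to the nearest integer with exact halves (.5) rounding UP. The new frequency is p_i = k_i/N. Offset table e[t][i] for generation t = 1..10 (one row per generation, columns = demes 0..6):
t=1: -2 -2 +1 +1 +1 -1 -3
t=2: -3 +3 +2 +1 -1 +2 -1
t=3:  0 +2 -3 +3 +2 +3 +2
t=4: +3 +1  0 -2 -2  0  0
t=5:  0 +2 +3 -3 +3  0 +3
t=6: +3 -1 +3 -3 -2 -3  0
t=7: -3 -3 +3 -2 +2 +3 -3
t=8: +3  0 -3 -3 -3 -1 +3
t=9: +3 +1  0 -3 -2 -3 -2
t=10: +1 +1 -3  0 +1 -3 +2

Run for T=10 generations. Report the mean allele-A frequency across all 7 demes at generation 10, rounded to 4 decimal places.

0.5338

t=0: k=[38 38 38 38 0 0 0]
t=1: x=[38.0000 38.0000 38.0000 33.6300 4.3700 0.0000 0.0000] k=[38 38 38 35 5 0 0]
t=2: x=[38.0000 38.0000 37.6550 31.8950 7.8750 0.5750 0.0000] k=[38 38 38 33 7 3 0]
t=3: x=[38.0000 38.0000 37.4250 30.5850 9.5300 3.1150 0.3450] k=[38 38 34 34 12 6 2]
t=4: x=[38.0000 37.5400 34.4600 31.4700 13.8400 6.2300 2.4600] k=[38 38 34 29 12 6 2]
t=5: x=[38.0000 37.5400 33.8850 27.6200 13.2650 6.2300 2.4600] k=[38 38 37 25 16 6 5]
t=6: x=[38.0000 37.8850 35.7350 25.3450 15.8850 7.0350 5.1150] k=[38 37 38 22 14 4 5]
t=7: x=[37.8850 37.2300 36.0450 22.9200 13.7700 5.2650 4.8850] k=[35 34 38 21 16 8 2]
t=8: x=[34.8850 34.5750 35.5850 22.3800 15.6550 8.2300 2.6900] k=[38 35 33 19 13 7 6]
t=9: x=[37.6550 35.1150 31.6200 19.9200 13.0000 7.5750 6.1150] k=[38 36 32 17 11 5 4]
t=10: x=[37.7700 35.7700 30.7350 18.0350 11.0000 5.5750 4.1150] k=[38 37 28 18 12 3 6]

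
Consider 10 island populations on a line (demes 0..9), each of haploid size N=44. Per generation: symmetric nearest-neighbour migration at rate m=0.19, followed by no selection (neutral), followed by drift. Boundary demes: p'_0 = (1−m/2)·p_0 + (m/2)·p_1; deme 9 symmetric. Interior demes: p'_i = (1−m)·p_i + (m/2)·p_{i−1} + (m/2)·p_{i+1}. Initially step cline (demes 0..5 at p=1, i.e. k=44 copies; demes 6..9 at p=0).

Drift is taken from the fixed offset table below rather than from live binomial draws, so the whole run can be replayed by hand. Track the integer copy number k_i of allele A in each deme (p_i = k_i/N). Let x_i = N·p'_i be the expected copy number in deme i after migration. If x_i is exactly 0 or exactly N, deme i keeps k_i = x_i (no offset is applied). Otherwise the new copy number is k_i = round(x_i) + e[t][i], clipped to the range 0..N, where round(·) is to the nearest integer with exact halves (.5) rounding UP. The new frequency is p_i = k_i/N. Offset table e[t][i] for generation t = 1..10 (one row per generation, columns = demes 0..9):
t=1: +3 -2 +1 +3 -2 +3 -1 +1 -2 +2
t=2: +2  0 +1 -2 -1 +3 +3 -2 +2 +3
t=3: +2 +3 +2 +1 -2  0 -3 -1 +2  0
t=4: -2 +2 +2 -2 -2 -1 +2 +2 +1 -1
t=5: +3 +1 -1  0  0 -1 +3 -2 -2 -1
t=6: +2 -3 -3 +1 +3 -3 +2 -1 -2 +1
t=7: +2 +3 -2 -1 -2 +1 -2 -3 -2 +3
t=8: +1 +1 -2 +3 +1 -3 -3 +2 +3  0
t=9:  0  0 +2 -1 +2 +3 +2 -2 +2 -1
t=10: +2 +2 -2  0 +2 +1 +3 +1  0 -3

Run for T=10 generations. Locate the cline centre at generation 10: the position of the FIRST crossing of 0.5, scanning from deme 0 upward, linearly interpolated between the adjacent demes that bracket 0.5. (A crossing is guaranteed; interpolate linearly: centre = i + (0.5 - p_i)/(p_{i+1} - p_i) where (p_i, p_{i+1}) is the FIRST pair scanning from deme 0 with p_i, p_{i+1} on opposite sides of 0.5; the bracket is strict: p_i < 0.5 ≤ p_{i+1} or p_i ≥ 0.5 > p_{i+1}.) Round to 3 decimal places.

t=0: k=[44 44 44 44 44 44 0 0 0 0]
t=1: x=[44.0000 44.0000 44.0000 44.0000 44.0000 39.8200 4.1800 0.0000 0.0000 0.0000] k=[44 44 44 44 44 43 3 0 0 0]
t=2: x=[44.0000 44.0000 44.0000 44.0000 43.9050 39.2950 6.5150 0.2850 0.0000 0.0000] k=[44 44 44 44 43 42 10 0 0 0]
t=3: x=[44.0000 44.0000 44.0000 43.9050 43.0000 39.0550 12.0900 0.9500 0.0000 0.0000] k=[44 44 44 44 41 39 9 0 0 0]
t=4: x=[44.0000 44.0000 44.0000 43.7150 41.0950 36.3400 10.9950 0.8550 0.0000 0.0000] k=[44 44 44 42 39 35 13 3 0 0]
t=5: x=[44.0000 44.0000 43.8100 41.9050 38.9050 33.2900 14.1400 3.6650 0.2850 0.0000] k=[44 44 43 42 39 32 17 2 0 0]
t=6: x=[44.0000 43.9050 43.0000 41.8100 38.6200 31.2400 17.0000 3.2350 0.1900 0.0000] k=[44 41 40 43 42 28 19 2 0 0]
t=7: x=[43.7150 41.1900 40.3800 42.6200 40.7650 28.4750 18.2400 3.4250 0.1900 0.0000] k=[44 44 38 42 39 29 16 0 0 0]
t=8: x=[44.0000 43.4300 38.9500 41.3350 38.3350 28.7150 15.7150 1.5200 0.0000 0.0000] k=[44 44 37 44 39 26 13 4 0 0]
t=9: x=[44.0000 43.3350 38.3300 42.8600 38.2400 26.0000 13.3800 4.4750 0.3800 0.0000] k=[44 43 40 42 40 29 15 2 2 0]
t=10: x=[43.9050 42.8100 40.4750 41.6200 39.1450 28.7150 15.0950 3.2350 1.8100 0.1900] k=[44 44 38 42 41 30 18 4 2 0]

5.667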